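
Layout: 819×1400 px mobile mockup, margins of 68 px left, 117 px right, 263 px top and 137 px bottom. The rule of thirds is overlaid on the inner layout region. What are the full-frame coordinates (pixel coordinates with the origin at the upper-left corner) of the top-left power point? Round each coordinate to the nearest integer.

(279, 596)

Content width = 819 − 68 − 117 = 634 px; content height = 1400 − 263 − 137 = 1000 px.
Top-left is one-third across and one-third down within the inner layout region.
x = 68 + 1 × 634/3 = 68 + 211.33 ≈ 279
y = 263 + 1 × 1000/3 = 263 + 333.33 ≈ 596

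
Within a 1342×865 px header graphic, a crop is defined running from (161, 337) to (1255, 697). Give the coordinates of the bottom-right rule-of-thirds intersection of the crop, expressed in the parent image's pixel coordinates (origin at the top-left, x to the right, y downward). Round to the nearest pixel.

Crop width = 1255 − 161 = 1094 px; one third is 364.67 px.
Crop height = 697 − 337 = 360 px; one third is 120.00 px.
The bottom-right point is two-thirds across and two-thirds down within the crop:
x = 161 + 2 × 364.67 ≈ 890; y = 337 + 2 × 120.00 ≈ 577.

(890, 577)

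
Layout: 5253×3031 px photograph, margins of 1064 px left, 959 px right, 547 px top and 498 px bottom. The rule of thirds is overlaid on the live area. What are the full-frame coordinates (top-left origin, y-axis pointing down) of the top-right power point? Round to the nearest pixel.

Content width = 5253 − 1064 − 959 = 3230 px; content height = 3031 − 547 − 498 = 1986 px.
Top-right is two-thirds across and one-third down within the live area.
x = 1064 + 2 × 3230/3 = 1064 + 2153.33 ≈ 3217
y = 547 + 1 × 1986/3 = 547 + 662.00 ≈ 1209

(3217, 1209)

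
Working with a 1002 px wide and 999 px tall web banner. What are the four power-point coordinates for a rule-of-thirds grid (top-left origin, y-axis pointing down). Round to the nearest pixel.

One third of 1002 is 334; one third of 999 is 333.
Vertical third lines at x = 334 and x = 668; horizontal third lines at y = 333 and y = 666.

(334, 333), (668, 333), (334, 666), (668, 666)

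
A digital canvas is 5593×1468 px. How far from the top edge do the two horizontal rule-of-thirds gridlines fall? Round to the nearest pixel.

1468 / 3 = 489.33, so the horizontal lines sit at one and two thirds of 1468.

489 px and 979 px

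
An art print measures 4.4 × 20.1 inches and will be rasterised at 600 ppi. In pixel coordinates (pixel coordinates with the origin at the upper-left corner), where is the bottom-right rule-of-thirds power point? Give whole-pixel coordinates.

x = 1760 px, y = 8040 px

In pixels the canvas is 4.4 × 600 = 2640 wide and 20.1 × 600 = 12060 tall.
The bottom-right point is two-thirds across and two-thirds down:
x = 2 × 2640/3 ≈ 1760; y = 2 × 12060/3 ≈ 8040.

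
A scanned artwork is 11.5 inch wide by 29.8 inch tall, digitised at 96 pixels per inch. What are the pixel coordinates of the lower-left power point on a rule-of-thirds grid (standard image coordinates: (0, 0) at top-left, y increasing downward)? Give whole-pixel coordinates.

(368, 1907)

In pixels the canvas is 11.5 × 96 = 1104 wide and 29.8 × 96 = 2860.8 tall.
The lower-left point is one-third across and two-thirds down:
x = 1 × 1104/3 ≈ 368; y = 2 × 2860.8/3 ≈ 1907.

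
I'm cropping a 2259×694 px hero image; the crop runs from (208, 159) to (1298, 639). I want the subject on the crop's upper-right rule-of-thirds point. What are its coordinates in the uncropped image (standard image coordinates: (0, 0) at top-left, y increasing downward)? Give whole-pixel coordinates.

x = 935 px, y = 319 px

Crop width = 1298 − 208 = 1090 px; one third is 363.33 px.
Crop height = 639 − 159 = 480 px; one third is 160.00 px.
The upper-right point is two-thirds across and one-third down within the crop:
x = 208 + 2 × 363.33 ≈ 935; y = 159 + 1 × 160.00 ≈ 319.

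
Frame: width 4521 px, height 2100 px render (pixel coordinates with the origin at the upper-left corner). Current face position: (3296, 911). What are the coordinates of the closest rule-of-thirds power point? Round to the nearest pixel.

Third lines: x ∈ {1507, 3014}, y ∈ {700, 1400}.
3296 is closer to x = 3014; 911 is closer to y = 700.
So the nearest intersection is the upper-right power point.

x = 3014 px, y = 700 px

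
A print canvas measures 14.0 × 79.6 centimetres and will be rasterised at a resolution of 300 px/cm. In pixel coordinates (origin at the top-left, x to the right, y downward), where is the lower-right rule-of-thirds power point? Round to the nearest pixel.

In pixels the canvas is 14.0 × 300 = 4200 wide and 79.6 × 300 = 23880 tall.
The lower-right point is two-thirds across and two-thirds down:
x = 2 × 4200/3 ≈ 2800; y = 2 × 23880/3 ≈ 15920.

(2800, 15920)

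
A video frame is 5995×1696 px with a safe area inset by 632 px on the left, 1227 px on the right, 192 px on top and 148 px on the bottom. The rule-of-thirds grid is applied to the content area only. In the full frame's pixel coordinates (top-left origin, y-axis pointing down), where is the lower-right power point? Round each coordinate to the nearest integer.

Content width = 5995 − 632 − 1227 = 4136 px; content height = 1696 − 192 − 148 = 1356 px.
Lower-right is two-thirds across and two-thirds down within the content area.
x = 632 + 2 × 4136/3 = 632 + 2757.33 ≈ 3389
y = 192 + 2 × 1356/3 = 192 + 904.00 ≈ 1096

x = 3389 px, y = 1096 px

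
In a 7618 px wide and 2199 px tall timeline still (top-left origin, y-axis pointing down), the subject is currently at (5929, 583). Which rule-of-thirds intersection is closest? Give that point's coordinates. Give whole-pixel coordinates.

Third lines: x ∈ {2539, 5079}, y ∈ {733, 1466}.
5929 is closer to x = 5079; 583 is closer to y = 733.
So the nearest intersection is the upper-right power point.

x = 5079 px, y = 733 px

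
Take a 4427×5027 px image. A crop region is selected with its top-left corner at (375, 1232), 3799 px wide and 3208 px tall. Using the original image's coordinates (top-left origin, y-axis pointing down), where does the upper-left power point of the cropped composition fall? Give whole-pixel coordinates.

x = 1641 px, y = 2301 px

One third of the crop width 3799 is 1266.33 px.
One third of the crop height 3208 is 1069.33 px.
The upper-left point is one-third across and one-third down within the crop:
x = 375 + 1 × 1266.33 ≈ 1641; y = 1232 + 1 × 1069.33 ≈ 2301.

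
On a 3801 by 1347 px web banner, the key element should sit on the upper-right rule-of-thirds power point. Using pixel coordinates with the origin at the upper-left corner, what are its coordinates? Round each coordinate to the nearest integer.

The upper-right point sits two-thirds of the way across and one-third of the way down.
x = 2 × 3801/3 ≈ 2534; y = 1 × 1347/3 ≈ 449.

x = 2534 px, y = 449 px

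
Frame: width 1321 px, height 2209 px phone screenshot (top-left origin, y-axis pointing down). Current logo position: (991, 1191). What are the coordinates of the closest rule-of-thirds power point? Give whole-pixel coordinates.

(881, 1473)

Third lines: x ∈ {440, 881}, y ∈ {736, 1473}.
991 is closer to x = 881; 1191 is closer to y = 1473.
So the nearest intersection is the lower-right power point.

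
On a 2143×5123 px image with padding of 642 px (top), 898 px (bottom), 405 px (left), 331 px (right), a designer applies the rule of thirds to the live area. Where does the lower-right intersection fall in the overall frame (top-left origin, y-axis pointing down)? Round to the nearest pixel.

x = 1343 px, y = 3031 px

Content width = 2143 − 405 − 331 = 1407 px; content height = 5123 − 642 − 898 = 3583 px.
Lower-right is two-thirds across and two-thirds down within the live area.
x = 405 + 2 × 1407/3 = 405 + 938.00 ≈ 1343
y = 642 + 2 × 3583/3 = 642 + 2388.67 ≈ 3031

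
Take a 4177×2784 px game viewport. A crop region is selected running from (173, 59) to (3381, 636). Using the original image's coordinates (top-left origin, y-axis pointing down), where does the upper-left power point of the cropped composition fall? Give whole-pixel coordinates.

Crop width = 3381 − 173 = 3208 px; one third is 1069.33 px.
Crop height = 636 − 59 = 577 px; one third is 192.33 px.
The upper-left point is one-third across and one-third down within the crop:
x = 173 + 1 × 1069.33 ≈ 1242; y = 59 + 1 × 192.33 ≈ 251.

x = 1242 px, y = 251 px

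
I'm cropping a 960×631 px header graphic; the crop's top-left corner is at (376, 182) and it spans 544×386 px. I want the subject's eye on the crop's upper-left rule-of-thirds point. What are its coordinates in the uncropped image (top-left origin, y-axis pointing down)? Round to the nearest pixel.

One third of the crop width 544 is 181.33 px.
One third of the crop height 386 is 128.67 px.
The upper-left point is one-third across and one-third down within the crop:
x = 376 + 1 × 181.33 ≈ 557; y = 182 + 1 × 128.67 ≈ 311.

x = 557 px, y = 311 px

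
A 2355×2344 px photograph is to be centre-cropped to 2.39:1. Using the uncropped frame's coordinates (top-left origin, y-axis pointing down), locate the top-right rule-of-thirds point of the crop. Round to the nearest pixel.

x = 1570 px, y = 1008 px

2355/2344 < 2.39/1, so the 2.39:1 crop keeps the full width 2355 and trims height to 2355 × 1/2.39 = 985.36 px.
Top offset = (2344 − 985.36)/2 = 679.32 px; left offset = 0.
Top-right is two-thirds across and one-third down within the crop:
x = 0.00 + 2 × 2355.00/3 ≈ 1570; y = 679.32 + 1 × 985.36/3 ≈ 1008.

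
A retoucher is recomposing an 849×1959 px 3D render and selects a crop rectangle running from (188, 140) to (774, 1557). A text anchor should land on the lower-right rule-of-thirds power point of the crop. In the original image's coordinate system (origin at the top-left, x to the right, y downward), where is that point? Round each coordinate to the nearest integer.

(579, 1085)

Crop width = 774 − 188 = 586 px; one third is 195.33 px.
Crop height = 1557 − 140 = 1417 px; one third is 472.33 px.
The lower-right point is two-thirds across and two-thirds down within the crop:
x = 188 + 2 × 195.33 ≈ 579; y = 140 + 2 × 472.33 ≈ 1085.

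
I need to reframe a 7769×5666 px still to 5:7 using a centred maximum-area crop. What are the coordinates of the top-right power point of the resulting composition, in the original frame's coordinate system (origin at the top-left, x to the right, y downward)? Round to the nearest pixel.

x = 4559 px, y = 1889 px

7769/5666 > 5/7, so the 5:7 crop keeps the full height 5666 and trims width to 5666 × 5/7 = 4047.14 px.
Left offset = (7769 − 4047.14)/2 = 1860.93 px; top offset = 0.
Top-right is two-thirds across and one-third down within the crop:
x = 1860.93 + 2 × 4047.14/3 ≈ 4559; y = 0.00 + 1 × 5666.00/3 ≈ 1889.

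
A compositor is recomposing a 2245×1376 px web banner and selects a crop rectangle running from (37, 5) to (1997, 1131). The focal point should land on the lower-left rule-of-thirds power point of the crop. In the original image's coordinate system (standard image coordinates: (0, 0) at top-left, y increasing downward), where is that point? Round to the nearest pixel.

(690, 756)

Crop width = 1997 − 37 = 1960 px; one third is 653.33 px.
Crop height = 1131 − 5 = 1126 px; one third is 375.33 px.
The lower-left point is one-third across and two-thirds down within the crop:
x = 37 + 1 × 653.33 ≈ 690; y = 5 + 2 × 375.33 ≈ 756.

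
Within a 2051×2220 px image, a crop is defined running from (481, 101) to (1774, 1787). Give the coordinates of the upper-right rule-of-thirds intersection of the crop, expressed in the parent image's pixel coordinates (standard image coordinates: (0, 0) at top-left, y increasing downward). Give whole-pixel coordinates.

x = 1343 px, y = 663 px

Crop width = 1774 − 481 = 1293 px; one third is 431.00 px.
Crop height = 1787 − 101 = 1686 px; one third is 562.00 px.
The upper-right point is two-thirds across and one-third down within the crop:
x = 481 + 2 × 431.00 ≈ 1343; y = 101 + 1 × 562.00 ≈ 663.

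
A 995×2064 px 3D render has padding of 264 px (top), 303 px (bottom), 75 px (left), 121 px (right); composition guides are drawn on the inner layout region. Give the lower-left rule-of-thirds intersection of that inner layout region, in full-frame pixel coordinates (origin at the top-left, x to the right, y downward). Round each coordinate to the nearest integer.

(341, 1262)

Content width = 995 − 75 − 121 = 799 px; content height = 2064 − 264 − 303 = 1497 px.
Lower-left is one-third across and two-thirds down within the inner layout region.
x = 75 + 1 × 799/3 = 75 + 266.33 ≈ 341
y = 264 + 2 × 1497/3 = 264 + 998.00 ≈ 1262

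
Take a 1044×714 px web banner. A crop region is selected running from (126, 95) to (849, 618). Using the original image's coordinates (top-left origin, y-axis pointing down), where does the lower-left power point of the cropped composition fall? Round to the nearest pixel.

(367, 444)

Crop width = 849 − 126 = 723 px; one third is 241.00 px.
Crop height = 618 − 95 = 523 px; one third is 174.33 px.
The lower-left point is one-third across and two-thirds down within the crop:
x = 126 + 1 × 241.00 ≈ 367; y = 95 + 2 × 174.33 ≈ 444.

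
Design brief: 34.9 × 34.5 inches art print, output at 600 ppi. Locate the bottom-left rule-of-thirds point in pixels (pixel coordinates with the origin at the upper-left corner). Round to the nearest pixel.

In pixels the canvas is 34.9 × 600 = 20940 wide and 34.5 × 600 = 20700 tall.
The bottom-left point is one-third across and two-thirds down:
x = 1 × 20940/3 ≈ 6980; y = 2 × 20700/3 ≈ 13800.

x = 6980 px, y = 13800 px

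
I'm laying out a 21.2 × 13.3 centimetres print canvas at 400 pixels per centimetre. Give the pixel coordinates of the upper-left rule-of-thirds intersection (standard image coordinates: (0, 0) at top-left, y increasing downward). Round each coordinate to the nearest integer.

(2827, 1773)

In pixels the canvas is 21.2 × 400 = 8480 wide and 13.3 × 400 = 5320 tall.
The upper-left point is one-third across and one-third down:
x = 1 × 8480/3 ≈ 2827; y = 1 × 5320/3 ≈ 1773.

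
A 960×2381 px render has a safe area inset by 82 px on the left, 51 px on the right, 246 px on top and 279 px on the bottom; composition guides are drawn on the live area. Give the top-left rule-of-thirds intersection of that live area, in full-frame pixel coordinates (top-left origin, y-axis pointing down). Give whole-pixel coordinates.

Content width = 960 − 82 − 51 = 827 px; content height = 2381 − 246 − 279 = 1856 px.
Top-left is one-third across and one-third down within the live area.
x = 82 + 1 × 827/3 = 82 + 275.67 ≈ 358
y = 246 + 1 × 1856/3 = 246 + 618.67 ≈ 865

x = 358 px, y = 865 px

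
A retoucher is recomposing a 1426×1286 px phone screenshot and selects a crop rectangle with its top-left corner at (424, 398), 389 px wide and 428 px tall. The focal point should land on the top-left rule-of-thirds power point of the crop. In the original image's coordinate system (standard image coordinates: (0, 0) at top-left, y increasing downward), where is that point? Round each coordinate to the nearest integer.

One third of the crop width 389 is 129.67 px.
One third of the crop height 428 is 142.67 px.
The top-left point is one-third across and one-third down within the crop:
x = 424 + 1 × 129.67 ≈ 554; y = 398 + 1 × 142.67 ≈ 541.

(554, 541)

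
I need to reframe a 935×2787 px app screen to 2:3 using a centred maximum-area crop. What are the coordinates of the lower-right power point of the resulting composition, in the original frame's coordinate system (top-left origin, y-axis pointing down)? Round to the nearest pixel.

x = 623 px, y = 1627 px

935/2787 < 2/3, so the 2:3 crop keeps the full width 935 and trims height to 935 × 3/2 = 1402.50 px.
Top offset = (2787 − 1402.50)/2 = 692.25 px; left offset = 0.
Lower-right is two-thirds across and two-thirds down within the crop:
x = 0.00 + 2 × 935.00/3 ≈ 623; y = 692.25 + 2 × 1402.50/3 ≈ 1627.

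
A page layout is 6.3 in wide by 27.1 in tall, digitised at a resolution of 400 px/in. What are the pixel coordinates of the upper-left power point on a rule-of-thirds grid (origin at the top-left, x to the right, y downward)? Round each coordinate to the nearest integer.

(840, 3613)

In pixels the canvas is 6.3 × 400 = 2520 wide and 27.1 × 400 = 10840 tall.
The upper-left point is one-third across and one-third down:
x = 1 × 2520/3 ≈ 840; y = 1 × 10840/3 ≈ 3613.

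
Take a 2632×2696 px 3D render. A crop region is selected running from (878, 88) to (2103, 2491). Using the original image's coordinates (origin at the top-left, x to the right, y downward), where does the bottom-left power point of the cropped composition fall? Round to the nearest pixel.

(1286, 1690)

Crop width = 2103 − 878 = 1225 px; one third is 408.33 px.
Crop height = 2491 − 88 = 2403 px; one third is 801.00 px.
The bottom-left point is one-third across and two-thirds down within the crop:
x = 878 + 1 × 408.33 ≈ 1286; y = 88 + 2 × 801.00 ≈ 1690.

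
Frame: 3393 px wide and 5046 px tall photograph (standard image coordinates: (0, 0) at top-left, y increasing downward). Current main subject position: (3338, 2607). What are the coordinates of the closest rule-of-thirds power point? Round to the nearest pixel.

Third lines: x ∈ {1131, 2262}, y ∈ {1682, 3364}.
3338 is closer to x = 2262; 2607 is closer to y = 3364.
So the nearest intersection is the lower-right power point.

(2262, 3364)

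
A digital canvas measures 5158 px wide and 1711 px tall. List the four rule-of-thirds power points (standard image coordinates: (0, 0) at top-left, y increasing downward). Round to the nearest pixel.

(1719, 570), (3439, 570), (1719, 1141), (3439, 1141)

One third of 5158 is 1719.33; one third of 1711 is 570.33.
Vertical third lines at x = 1719 and x = 3439; horizontal third lines at y = 570 and y = 1141.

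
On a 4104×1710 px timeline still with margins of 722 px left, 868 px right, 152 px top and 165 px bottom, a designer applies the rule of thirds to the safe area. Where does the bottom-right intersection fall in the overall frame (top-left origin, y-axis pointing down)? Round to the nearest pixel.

(2398, 1081)

Content width = 4104 − 722 − 868 = 2514 px; content height = 1710 − 152 − 165 = 1393 px.
Bottom-right is two-thirds across and two-thirds down within the safe area.
x = 722 + 2 × 2514/3 = 722 + 1676.00 ≈ 2398
y = 152 + 2 × 1393/3 = 152 + 928.67 ≈ 1081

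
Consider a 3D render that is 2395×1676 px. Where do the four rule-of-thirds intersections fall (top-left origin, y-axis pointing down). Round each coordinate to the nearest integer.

One third of 2395 is 798.33; one third of 1676 is 558.67.
Vertical third lines at x = 798 and x = 1597; horizontal third lines at y = 559 and y = 1117.

(798, 559), (1597, 559), (798, 1117), (1597, 1117)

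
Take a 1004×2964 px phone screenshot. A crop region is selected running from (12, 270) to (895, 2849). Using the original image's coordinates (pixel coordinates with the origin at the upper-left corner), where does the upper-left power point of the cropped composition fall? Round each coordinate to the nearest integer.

Crop width = 895 − 12 = 883 px; one third is 294.33 px.
Crop height = 2849 − 270 = 2579 px; one third is 859.67 px.
The upper-left point is one-third across and one-third down within the crop:
x = 12 + 1 × 294.33 ≈ 306; y = 270 + 1 × 859.67 ≈ 1130.

(306, 1130)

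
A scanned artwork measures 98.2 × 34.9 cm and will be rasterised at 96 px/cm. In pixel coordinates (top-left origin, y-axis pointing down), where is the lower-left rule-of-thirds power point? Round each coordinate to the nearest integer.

x = 3142 px, y = 2234 px

In pixels the canvas is 98.2 × 96 = 9427.2 wide and 34.9 × 96 = 3350.4 tall.
The lower-left point is one-third across and two-thirds down:
x = 1 × 9427.2/3 ≈ 3142; y = 2 × 3350.4/3 ≈ 2234.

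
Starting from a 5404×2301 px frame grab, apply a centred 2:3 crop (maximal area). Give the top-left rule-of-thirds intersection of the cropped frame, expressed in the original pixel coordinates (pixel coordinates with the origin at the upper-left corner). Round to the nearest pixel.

x = 2446 px, y = 767 px

5404/2301 > 2/3, so the 2:3 crop keeps the full height 2301 and trims width to 2301 × 2/3 = 1534.00 px.
Left offset = (5404 − 1534.00)/2 = 1935.00 px; top offset = 0.
Top-left is one-third across and one-third down within the crop:
x = 1935.00 + 1 × 1534.00/3 ≈ 2446; y = 0.00 + 1 × 2301.00/3 ≈ 767.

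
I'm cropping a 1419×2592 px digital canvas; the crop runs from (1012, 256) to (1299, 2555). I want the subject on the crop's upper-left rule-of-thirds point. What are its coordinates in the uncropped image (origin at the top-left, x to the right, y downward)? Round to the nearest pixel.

Crop width = 1299 − 1012 = 287 px; one third is 95.67 px.
Crop height = 2555 − 256 = 2299 px; one third is 766.33 px.
The upper-left point is one-third across and one-third down within the crop:
x = 1012 + 1 × 95.67 ≈ 1108; y = 256 + 1 × 766.33 ≈ 1022.

(1108, 1022)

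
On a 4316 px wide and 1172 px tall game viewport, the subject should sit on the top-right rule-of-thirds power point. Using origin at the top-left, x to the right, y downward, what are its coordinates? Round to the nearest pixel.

x = 2877 px, y = 391 px

The top-right point sits two-thirds of the way across and one-third of the way down.
x = 2 × 4316/3 ≈ 2877; y = 1 × 1172/3 ≈ 391.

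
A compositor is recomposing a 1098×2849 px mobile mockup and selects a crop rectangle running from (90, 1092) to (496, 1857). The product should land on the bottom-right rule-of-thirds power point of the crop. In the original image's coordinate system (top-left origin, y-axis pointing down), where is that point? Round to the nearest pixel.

x = 361 px, y = 1602 px

Crop width = 496 − 90 = 406 px; one third is 135.33 px.
Crop height = 1857 − 1092 = 765 px; one third is 255.00 px.
The bottom-right point is two-thirds across and two-thirds down within the crop:
x = 90 + 2 × 135.33 ≈ 361; y = 1092 + 2 × 255.00 ≈ 1602.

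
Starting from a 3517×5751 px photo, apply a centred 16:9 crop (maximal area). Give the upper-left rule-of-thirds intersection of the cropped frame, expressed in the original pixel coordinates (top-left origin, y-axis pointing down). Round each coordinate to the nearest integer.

3517/5751 < 16/9, so the 16:9 crop keeps the full width 3517 and trims height to 3517 × 9/16 = 1978.31 px.
Top offset = (5751 − 1978.31)/2 = 1886.34 px; left offset = 0.
Upper-left is one-third across and one-third down within the crop:
x = 0.00 + 1 × 3517.00/3 ≈ 1172; y = 1886.34 + 1 × 1978.31/3 ≈ 2546.

(1172, 2546)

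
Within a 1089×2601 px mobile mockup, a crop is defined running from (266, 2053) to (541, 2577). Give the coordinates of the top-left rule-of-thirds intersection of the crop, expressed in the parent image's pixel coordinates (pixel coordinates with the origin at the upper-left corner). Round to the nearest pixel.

(358, 2228)

Crop width = 541 − 266 = 275 px; one third is 91.67 px.
Crop height = 2577 − 2053 = 524 px; one third is 174.67 px.
The top-left point is one-third across and one-third down within the crop:
x = 266 + 1 × 91.67 ≈ 358; y = 2053 + 1 × 174.67 ≈ 2228.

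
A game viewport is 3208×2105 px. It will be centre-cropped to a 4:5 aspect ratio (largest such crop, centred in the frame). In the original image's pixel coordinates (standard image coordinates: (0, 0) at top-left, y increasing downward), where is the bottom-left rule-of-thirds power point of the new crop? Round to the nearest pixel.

(1323, 1403)

3208/2105 > 4/5, so the 4:5 crop keeps the full height 2105 and trims width to 2105 × 4/5 = 1684.00 px.
Left offset = (3208 − 1684.00)/2 = 762.00 px; top offset = 0.
Bottom-left is one-third across and two-thirds down within the crop:
x = 762.00 + 1 × 1684.00/3 ≈ 1323; y = 0.00 + 2 × 2105.00/3 ≈ 1403.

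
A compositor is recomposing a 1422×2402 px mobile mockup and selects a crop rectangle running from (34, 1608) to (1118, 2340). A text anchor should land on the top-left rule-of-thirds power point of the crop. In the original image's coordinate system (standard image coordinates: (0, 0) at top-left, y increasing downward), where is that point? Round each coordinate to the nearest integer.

(395, 1852)

Crop width = 1118 − 34 = 1084 px; one third is 361.33 px.
Crop height = 2340 − 1608 = 732 px; one third is 244.00 px.
The top-left point is one-third across and one-third down within the crop:
x = 34 + 1 × 361.33 ≈ 395; y = 1608 + 1 × 244.00 ≈ 1852.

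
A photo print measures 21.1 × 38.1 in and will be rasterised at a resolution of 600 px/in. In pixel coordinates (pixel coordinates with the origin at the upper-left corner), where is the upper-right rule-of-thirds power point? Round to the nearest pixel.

In pixels the canvas is 21.1 × 600 = 12660 wide and 38.1 × 600 = 22860 tall.
The upper-right point is two-thirds across and one-third down:
x = 2 × 12660/3 ≈ 8440; y = 1 × 22860/3 ≈ 7620.

x = 8440 px, y = 7620 px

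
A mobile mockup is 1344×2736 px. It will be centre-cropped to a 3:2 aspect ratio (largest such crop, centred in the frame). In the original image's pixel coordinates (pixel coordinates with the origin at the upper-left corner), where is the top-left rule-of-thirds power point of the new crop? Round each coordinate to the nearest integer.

1344/2736 < 3/2, so the 3:2 crop keeps the full width 1344 and trims height to 1344 × 2/3 = 896.00 px.
Top offset = (2736 − 896.00)/2 = 920.00 px; left offset = 0.
Top-left is one-third across and one-third down within the crop:
x = 0.00 + 1 × 1344.00/3 ≈ 448; y = 920.00 + 1 × 896.00/3 ≈ 1219.

(448, 1219)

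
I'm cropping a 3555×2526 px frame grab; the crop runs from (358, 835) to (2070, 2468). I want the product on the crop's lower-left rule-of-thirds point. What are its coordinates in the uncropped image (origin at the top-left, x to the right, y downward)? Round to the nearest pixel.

(929, 1924)

Crop width = 2070 − 358 = 1712 px; one third is 570.67 px.
Crop height = 2468 − 835 = 1633 px; one third is 544.33 px.
The lower-left point is one-third across and two-thirds down within the crop:
x = 358 + 1 × 570.67 ≈ 929; y = 835 + 2 × 544.33 ≈ 1924.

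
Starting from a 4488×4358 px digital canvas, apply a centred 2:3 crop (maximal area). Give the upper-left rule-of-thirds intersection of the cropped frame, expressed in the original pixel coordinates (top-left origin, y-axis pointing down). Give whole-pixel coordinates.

4488/4358 > 2/3, so the 2:3 crop keeps the full height 4358 and trims width to 4358 × 2/3 = 2905.33 px.
Left offset = (4488 − 2905.33)/2 = 791.33 px; top offset = 0.
Upper-left is one-third across and one-third down within the crop:
x = 791.33 + 1 × 2905.33/3 ≈ 1760; y = 0.00 + 1 × 4358.00/3 ≈ 1453.

(1760, 1453)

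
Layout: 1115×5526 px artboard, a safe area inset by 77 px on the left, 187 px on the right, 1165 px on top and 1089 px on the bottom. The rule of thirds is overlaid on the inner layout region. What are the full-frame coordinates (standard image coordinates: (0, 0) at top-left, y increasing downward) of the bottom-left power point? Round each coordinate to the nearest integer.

Content width = 1115 − 77 − 187 = 851 px; content height = 5526 − 1165 − 1089 = 3272 px.
Bottom-left is one-third across and two-thirds down within the inner layout region.
x = 77 + 1 × 851/3 = 77 + 283.67 ≈ 361
y = 1165 + 2 × 3272/3 = 1165 + 2181.33 ≈ 3346

x = 361 px, y = 3346 px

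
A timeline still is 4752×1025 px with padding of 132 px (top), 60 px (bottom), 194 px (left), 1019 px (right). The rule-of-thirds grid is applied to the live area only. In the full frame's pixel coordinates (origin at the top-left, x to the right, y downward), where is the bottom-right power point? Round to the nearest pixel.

x = 2553 px, y = 687 px

Content width = 4752 − 194 − 1019 = 3539 px; content height = 1025 − 132 − 60 = 833 px.
Bottom-right is two-thirds across and two-thirds down within the live area.
x = 194 + 2 × 3539/3 = 194 + 2359.33 ≈ 2553
y = 132 + 2 × 833/3 = 132 + 555.33 ≈ 687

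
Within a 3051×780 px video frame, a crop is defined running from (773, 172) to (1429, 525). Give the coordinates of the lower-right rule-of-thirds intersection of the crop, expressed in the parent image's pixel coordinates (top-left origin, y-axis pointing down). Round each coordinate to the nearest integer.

x = 1210 px, y = 407 px

Crop width = 1429 − 773 = 656 px; one third is 218.67 px.
Crop height = 525 − 172 = 353 px; one third is 117.67 px.
The lower-right point is two-thirds across and two-thirds down within the crop:
x = 773 + 2 × 218.67 ≈ 1210; y = 172 + 2 × 117.67 ≈ 407.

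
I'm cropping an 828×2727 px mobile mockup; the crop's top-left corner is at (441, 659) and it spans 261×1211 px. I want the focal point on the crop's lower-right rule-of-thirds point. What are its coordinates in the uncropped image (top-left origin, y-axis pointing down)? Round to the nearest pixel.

One third of the crop width 261 is 87.00 px.
One third of the crop height 1211 is 403.67 px.
The lower-right point is two-thirds across and two-thirds down within the crop:
x = 441 + 2 × 87.00 ≈ 615; y = 659 + 2 × 403.67 ≈ 1466.

x = 615 px, y = 1466 px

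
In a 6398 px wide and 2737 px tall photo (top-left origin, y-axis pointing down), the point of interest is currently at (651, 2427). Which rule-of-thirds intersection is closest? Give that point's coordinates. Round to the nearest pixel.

Third lines: x ∈ {2133, 4265}, y ∈ {912, 1825}.
651 is closer to x = 2133; 2427 is closer to y = 1825.
So the nearest intersection is the lower-left power point.

x = 2133 px, y = 1825 px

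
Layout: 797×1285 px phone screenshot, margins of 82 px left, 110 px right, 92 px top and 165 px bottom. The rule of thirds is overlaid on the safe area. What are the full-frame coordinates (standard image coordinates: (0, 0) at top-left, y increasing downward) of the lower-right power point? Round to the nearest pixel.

Content width = 797 − 82 − 110 = 605 px; content height = 1285 − 92 − 165 = 1028 px.
Lower-right is two-thirds across and two-thirds down within the safe area.
x = 82 + 2 × 605/3 = 82 + 403.33 ≈ 485
y = 92 + 2 × 1028/3 = 92 + 685.33 ≈ 777

(485, 777)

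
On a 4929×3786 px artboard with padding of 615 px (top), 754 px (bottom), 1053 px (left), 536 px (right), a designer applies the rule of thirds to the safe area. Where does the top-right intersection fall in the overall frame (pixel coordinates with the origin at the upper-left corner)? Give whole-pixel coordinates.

Content width = 4929 − 1053 − 536 = 3340 px; content height = 3786 − 615 − 754 = 2417 px.
Top-right is two-thirds across and one-third down within the safe area.
x = 1053 + 2 × 3340/3 = 1053 + 2226.67 ≈ 3280
y = 615 + 1 × 2417/3 = 615 + 805.67 ≈ 1421

x = 3280 px, y = 1421 px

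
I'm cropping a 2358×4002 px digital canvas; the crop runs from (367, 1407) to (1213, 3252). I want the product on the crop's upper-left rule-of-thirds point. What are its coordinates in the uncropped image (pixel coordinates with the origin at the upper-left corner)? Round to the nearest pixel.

x = 649 px, y = 2022 px

Crop width = 1213 − 367 = 846 px; one third is 282.00 px.
Crop height = 3252 − 1407 = 1845 px; one third is 615.00 px.
The upper-left point is one-third across and one-third down within the crop:
x = 367 + 1 × 282.00 ≈ 649; y = 1407 + 1 × 615.00 ≈ 2022.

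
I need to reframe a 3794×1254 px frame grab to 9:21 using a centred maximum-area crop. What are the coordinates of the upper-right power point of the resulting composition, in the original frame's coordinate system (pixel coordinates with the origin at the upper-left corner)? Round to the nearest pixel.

3794/1254 > 9/21, so the 9:21 crop keeps the full height 1254 and trims width to 1254 × 9/21 = 537.43 px.
Left offset = (3794 − 537.43)/2 = 1628.29 px; top offset = 0.
Upper-right is two-thirds across and one-third down within the crop:
x = 1628.29 + 2 × 537.43/3 ≈ 1987; y = 0.00 + 1 × 1254.00/3 ≈ 418.

(1987, 418)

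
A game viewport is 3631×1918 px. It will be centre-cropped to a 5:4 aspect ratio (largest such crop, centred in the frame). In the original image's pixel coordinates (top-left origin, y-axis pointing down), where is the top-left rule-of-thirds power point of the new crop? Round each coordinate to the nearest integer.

3631/1918 > 5/4, so the 5:4 crop keeps the full height 1918 and trims width to 1918 × 5/4 = 2397.50 px.
Left offset = (3631 − 2397.50)/2 = 616.75 px; top offset = 0.
Top-left is one-third across and one-third down within the crop:
x = 616.75 + 1 × 2397.50/3 ≈ 1416; y = 0.00 + 1 × 1918.00/3 ≈ 639.

x = 1416 px, y = 639 px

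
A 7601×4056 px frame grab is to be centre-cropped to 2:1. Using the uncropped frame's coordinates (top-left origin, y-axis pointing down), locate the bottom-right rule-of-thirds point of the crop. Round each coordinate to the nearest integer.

7601/4056 < 2/1, so the 2:1 crop keeps the full width 7601 and trims height to 7601 × 1/2 = 3800.50 px.
Top offset = (4056 − 3800.50)/2 = 127.75 px; left offset = 0.
Bottom-right is two-thirds across and two-thirds down within the crop:
x = 0.00 + 2 × 7601.00/3 ≈ 5067; y = 127.75 + 2 × 3800.50/3 ≈ 2661.

x = 5067 px, y = 2661 px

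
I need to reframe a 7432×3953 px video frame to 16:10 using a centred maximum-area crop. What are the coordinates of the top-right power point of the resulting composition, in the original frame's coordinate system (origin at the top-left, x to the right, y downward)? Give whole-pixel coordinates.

7432/3953 > 16/10, so the 16:10 crop keeps the full height 3953 and trims width to 3953 × 16/10 = 6324.80 px.
Left offset = (7432 − 6324.80)/2 = 553.60 px; top offset = 0.
Top-right is two-thirds across and one-third down within the crop:
x = 553.60 + 2 × 6324.80/3 ≈ 4770; y = 0.00 + 1 × 3953.00/3 ≈ 1318.

x = 4770 px, y = 1318 px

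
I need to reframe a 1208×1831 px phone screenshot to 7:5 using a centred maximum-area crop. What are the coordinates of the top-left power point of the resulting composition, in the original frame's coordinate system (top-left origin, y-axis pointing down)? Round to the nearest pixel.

1208/1831 < 7/5, so the 7:5 crop keeps the full width 1208 and trims height to 1208 × 5/7 = 862.86 px.
Top offset = (1831 − 862.86)/2 = 484.07 px; left offset = 0.
Top-left is one-third across and one-third down within the crop:
x = 0.00 + 1 × 1208.00/3 ≈ 403; y = 484.07 + 1 × 862.86/3 ≈ 772.

x = 403 px, y = 772 px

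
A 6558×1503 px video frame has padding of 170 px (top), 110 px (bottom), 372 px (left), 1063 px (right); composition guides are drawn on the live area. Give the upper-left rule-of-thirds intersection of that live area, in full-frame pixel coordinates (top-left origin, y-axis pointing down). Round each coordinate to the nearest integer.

(2080, 578)

Content width = 6558 − 372 − 1063 = 5123 px; content height = 1503 − 170 − 110 = 1223 px.
Upper-left is one-third across and one-third down within the live area.
x = 372 + 1 × 5123/3 = 372 + 1707.67 ≈ 2080
y = 170 + 1 × 1223/3 = 170 + 407.67 ≈ 578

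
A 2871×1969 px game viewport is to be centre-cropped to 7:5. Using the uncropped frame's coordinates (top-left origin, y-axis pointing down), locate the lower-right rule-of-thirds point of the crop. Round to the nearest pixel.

(1895, 1313)

2871/1969 > 7/5, so the 7:5 crop keeps the full height 1969 and trims width to 1969 × 7/5 = 2756.60 px.
Left offset = (2871 − 2756.60)/2 = 57.20 px; top offset = 0.
Lower-right is two-thirds across and two-thirds down within the crop:
x = 57.20 + 2 × 2756.60/3 ≈ 1895; y = 0.00 + 2 × 1969.00/3 ≈ 1313.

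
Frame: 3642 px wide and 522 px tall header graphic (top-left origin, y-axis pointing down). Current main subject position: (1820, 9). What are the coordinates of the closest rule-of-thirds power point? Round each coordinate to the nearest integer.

(1214, 174)

Third lines: x ∈ {1214, 2428}, y ∈ {174, 348}.
1820 is closer to x = 1214; 9 is closer to y = 174.
So the nearest intersection is the upper-left power point.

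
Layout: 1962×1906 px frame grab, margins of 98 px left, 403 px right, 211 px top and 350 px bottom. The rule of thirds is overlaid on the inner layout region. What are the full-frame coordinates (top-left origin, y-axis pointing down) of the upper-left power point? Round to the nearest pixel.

Content width = 1962 − 98 − 403 = 1461 px; content height = 1906 − 211 − 350 = 1345 px.
Upper-left is one-third across and one-third down within the inner layout region.
x = 98 + 1 × 1461/3 = 98 + 487.00 ≈ 585
y = 211 + 1 × 1345/3 = 211 + 448.33 ≈ 659

x = 585 px, y = 659 px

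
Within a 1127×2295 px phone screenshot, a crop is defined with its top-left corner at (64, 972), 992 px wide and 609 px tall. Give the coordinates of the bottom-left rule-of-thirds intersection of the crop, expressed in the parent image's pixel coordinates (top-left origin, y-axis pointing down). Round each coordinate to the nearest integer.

One third of the crop width 992 is 330.67 px.
One third of the crop height 609 is 203.00 px.
The bottom-left point is one-third across and two-thirds down within the crop:
x = 64 + 1 × 330.67 ≈ 395; y = 972 + 2 × 203.00 ≈ 1378.

(395, 1378)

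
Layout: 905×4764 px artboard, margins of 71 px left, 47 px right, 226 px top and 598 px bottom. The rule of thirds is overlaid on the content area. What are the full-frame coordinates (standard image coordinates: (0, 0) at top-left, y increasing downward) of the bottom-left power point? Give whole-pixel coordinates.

x = 333 px, y = 2853 px

Content width = 905 − 71 − 47 = 787 px; content height = 4764 − 226 − 598 = 3940 px.
Bottom-left is one-third across and two-thirds down within the content area.
x = 71 + 1 × 787/3 = 71 + 262.33 ≈ 333
y = 226 + 2 × 3940/3 = 226 + 2626.67 ≈ 2853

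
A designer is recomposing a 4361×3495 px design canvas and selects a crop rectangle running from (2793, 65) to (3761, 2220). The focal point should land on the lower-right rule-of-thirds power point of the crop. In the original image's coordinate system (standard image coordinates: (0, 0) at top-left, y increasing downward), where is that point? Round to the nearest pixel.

(3438, 1502)

Crop width = 3761 − 2793 = 968 px; one third is 322.67 px.
Crop height = 2220 − 65 = 2155 px; one third is 718.33 px.
The lower-right point is two-thirds across and two-thirds down within the crop:
x = 2793 + 2 × 322.67 ≈ 3438; y = 65 + 2 × 718.33 ≈ 1502.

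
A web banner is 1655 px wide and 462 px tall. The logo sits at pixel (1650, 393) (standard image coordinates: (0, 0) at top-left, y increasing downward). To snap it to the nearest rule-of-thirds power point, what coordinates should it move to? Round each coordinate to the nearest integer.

Third lines: x ∈ {552, 1103}, y ∈ {154, 308}.
1650 is closer to x = 1103; 393 is closer to y = 308.
So the nearest intersection is the lower-right power point.

(1103, 308)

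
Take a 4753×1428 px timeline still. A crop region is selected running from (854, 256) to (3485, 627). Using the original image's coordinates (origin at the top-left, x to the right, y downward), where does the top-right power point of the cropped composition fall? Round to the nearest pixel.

(2608, 380)

Crop width = 3485 − 854 = 2631 px; one third is 877.00 px.
Crop height = 627 − 256 = 371 px; one third is 123.67 px.
The top-right point is two-thirds across and one-third down within the crop:
x = 854 + 2 × 877.00 ≈ 2608; y = 256 + 1 × 123.67 ≈ 380.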